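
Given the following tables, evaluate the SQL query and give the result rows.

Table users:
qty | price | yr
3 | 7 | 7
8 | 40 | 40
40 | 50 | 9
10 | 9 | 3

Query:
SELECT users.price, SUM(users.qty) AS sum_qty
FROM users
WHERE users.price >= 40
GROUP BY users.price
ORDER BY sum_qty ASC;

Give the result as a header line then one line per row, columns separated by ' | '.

After WHERE (2 rows):
users.qty | users.price | users.yr
8 | 40 | 40
40 | 50 | 9
After GROUP BY (2 rows):
users.price | sum_qty
40 | 8
50 | 40
After ORDER BY (2 rows):
users.price | sum_qty
40 | 8
50 | 40

== RESULT ==
users.price | sum_qty
40 | 8
50 | 40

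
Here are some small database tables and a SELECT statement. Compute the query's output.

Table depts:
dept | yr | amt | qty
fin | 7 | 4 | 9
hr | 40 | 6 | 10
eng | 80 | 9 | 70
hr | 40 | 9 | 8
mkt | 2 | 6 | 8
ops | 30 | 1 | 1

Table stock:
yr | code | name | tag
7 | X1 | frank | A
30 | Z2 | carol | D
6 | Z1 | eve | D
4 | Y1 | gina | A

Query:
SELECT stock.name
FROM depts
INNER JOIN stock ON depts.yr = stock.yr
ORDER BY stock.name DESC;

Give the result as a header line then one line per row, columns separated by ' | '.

== RESULT ==
stock.name
frank
carol

Derivation:
After JOIN stock (2 rows):
depts.dept | depts.yr | depts.amt | depts.qty | stock.yr | stock.code | stock.name | stock.tag
fin | 7 | 4 | 9 | 7 | X1 | frank | A
ops | 30 | 1 | 1 | 30 | Z2 | carol | D
After SELECT (2 rows):
stock.name
frank
carol
After ORDER BY (2 rows):
stock.name
frank
carol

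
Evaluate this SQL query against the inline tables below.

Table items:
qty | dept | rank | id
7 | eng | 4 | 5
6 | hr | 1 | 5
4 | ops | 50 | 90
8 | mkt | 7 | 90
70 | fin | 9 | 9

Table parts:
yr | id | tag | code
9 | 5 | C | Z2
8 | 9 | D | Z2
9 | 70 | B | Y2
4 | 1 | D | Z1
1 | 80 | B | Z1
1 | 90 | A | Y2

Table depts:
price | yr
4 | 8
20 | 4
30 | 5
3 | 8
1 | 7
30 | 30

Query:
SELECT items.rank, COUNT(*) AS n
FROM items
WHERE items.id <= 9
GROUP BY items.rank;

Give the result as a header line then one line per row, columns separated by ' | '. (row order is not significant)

After WHERE (3 rows):
items.qty | items.dept | items.rank | items.id
7 | eng | 4 | 5
6 | hr | 1 | 5
70 | fin | 9 | 9
After GROUP BY (3 rows):
items.rank | n
4 | 1
1 | 1
9 | 1

== RESULT ==
items.rank | n
4 | 1
1 | 1
9 | 1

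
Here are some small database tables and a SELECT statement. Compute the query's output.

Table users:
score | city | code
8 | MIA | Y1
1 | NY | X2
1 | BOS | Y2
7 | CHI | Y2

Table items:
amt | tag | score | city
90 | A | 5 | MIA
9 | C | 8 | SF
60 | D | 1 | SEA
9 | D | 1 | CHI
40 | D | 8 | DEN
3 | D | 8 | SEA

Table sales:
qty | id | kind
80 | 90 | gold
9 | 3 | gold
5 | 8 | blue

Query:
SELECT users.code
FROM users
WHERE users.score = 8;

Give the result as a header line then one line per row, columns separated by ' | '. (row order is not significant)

== RESULT ==
users.code
Y1

Derivation:
After WHERE (1 rows):
users.score | users.city | users.code
8 | MIA | Y1
After SELECT (1 rows):
users.code
Y1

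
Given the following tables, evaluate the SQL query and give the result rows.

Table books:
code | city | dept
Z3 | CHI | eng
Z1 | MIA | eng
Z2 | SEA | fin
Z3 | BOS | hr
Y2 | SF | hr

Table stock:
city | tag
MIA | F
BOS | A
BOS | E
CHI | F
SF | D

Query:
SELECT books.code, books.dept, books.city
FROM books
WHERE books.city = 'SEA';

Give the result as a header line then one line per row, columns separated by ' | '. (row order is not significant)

== RESULT ==
books.code | books.dept | books.city
Z2 | fin | SEA

Derivation:
After WHERE (1 rows):
books.code | books.city | books.dept
Z2 | SEA | fin
After SELECT (1 rows):
books.code | books.dept | books.city
Z2 | fin | SEA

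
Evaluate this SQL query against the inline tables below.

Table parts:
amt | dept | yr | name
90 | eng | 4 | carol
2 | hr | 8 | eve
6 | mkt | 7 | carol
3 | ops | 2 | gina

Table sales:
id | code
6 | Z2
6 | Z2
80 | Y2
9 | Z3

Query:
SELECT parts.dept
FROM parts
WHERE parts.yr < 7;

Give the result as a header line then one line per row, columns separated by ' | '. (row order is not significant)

== RESULT ==
parts.dept
eng
ops

Derivation:
After WHERE (2 rows):
parts.amt | parts.dept | parts.yr | parts.name
90 | eng | 4 | carol
3 | ops | 2 | gina
After SELECT (2 rows):
parts.dept
eng
ops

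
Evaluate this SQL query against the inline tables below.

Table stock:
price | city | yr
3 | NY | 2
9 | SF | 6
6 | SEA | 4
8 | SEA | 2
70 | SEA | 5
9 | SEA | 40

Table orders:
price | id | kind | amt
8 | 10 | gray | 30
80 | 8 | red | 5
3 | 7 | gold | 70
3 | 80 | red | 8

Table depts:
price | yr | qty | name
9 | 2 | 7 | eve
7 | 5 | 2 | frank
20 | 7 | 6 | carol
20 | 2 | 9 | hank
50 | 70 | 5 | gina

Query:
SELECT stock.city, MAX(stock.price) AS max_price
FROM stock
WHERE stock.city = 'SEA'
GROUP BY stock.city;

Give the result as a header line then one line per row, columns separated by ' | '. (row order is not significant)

== RESULT ==
stock.city | max_price
SEA | 70

Derivation:
After WHERE (4 rows):
stock.price | stock.city | stock.yr
6 | SEA | 4
8 | SEA | 2
70 | SEA | 5
9 | SEA | 40
After GROUP BY (1 rows):
stock.city | max_price
SEA | 70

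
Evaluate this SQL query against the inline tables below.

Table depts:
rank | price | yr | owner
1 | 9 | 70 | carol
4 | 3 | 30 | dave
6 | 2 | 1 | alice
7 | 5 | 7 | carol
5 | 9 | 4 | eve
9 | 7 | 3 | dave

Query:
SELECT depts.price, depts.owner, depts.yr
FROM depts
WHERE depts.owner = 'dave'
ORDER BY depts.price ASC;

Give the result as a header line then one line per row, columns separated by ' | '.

After WHERE (2 rows):
depts.rank | depts.price | depts.yr | depts.owner
4 | 3 | 30 | dave
9 | 7 | 3 | dave
After SELECT (2 rows):
depts.price | depts.owner | depts.yr
3 | dave | 30
7 | dave | 3
After ORDER BY (2 rows):
depts.price | depts.owner | depts.yr
3 | dave | 30
7 | dave | 3

== RESULT ==
depts.price | depts.owner | depts.yr
3 | dave | 30
7 | dave | 3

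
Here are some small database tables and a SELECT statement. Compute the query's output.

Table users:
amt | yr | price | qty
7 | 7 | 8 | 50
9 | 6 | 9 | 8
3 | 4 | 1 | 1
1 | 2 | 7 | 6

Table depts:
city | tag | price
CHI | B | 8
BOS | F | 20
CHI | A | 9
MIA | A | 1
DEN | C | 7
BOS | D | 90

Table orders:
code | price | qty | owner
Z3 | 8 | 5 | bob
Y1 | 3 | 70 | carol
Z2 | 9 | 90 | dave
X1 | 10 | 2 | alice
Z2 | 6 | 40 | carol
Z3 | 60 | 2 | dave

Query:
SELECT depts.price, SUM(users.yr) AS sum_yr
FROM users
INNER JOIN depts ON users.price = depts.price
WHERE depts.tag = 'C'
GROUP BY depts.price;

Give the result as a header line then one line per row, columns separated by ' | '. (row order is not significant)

== RESULT ==
depts.price | sum_yr
7 | 2

Derivation:
After JOIN depts (4 rows):
users.amt | users.yr | users.price | users.qty | depts.city | depts.tag | depts.price
7 | 7 | 8 | 50 | CHI | B | 8
9 | 6 | 9 | 8 | CHI | A | 9
3 | 4 | 1 | 1 | MIA | A | 1
1 | 2 | 7 | 6 | DEN | C | 7
After WHERE (1 rows):
users.amt | users.yr | users.price | users.qty | depts.city | depts.tag | depts.price
1 | 2 | 7 | 6 | DEN | C | 7
After GROUP BY (1 rows):
depts.price | sum_yr
7 | 2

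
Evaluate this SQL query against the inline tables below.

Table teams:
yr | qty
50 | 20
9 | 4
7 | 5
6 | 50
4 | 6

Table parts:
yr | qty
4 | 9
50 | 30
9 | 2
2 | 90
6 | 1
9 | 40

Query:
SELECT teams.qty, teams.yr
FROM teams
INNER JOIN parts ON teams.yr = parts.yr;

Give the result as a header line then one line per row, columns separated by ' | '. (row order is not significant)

After JOIN parts (5 rows):
teams.yr | teams.qty | parts.yr | parts.qty
50 | 20 | 50 | 30
9 | 4 | 9 | 2
9 | 4 | 9 | 40
6 | 50 | 6 | 1
4 | 6 | 4 | 9
After SELECT (5 rows):
teams.qty | teams.yr
20 | 50
4 | 9
4 | 9
50 | 6
6 | 4

== RESULT ==
teams.qty | teams.yr
20 | 50
4 | 9
4 | 9
50 | 6
6 | 4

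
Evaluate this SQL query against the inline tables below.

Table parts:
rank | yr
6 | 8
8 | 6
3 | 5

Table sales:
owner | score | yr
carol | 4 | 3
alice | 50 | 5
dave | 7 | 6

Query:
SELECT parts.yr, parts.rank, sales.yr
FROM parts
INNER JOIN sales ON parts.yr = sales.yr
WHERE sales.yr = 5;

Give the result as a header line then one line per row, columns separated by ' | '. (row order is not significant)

After JOIN sales (2 rows):
parts.rank | parts.yr | sales.owner | sales.score | sales.yr
8 | 6 | dave | 7 | 6
3 | 5 | alice | 50 | 5
After WHERE (1 rows):
parts.rank | parts.yr | sales.owner | sales.score | sales.yr
3 | 5 | alice | 50 | 5
After SELECT (1 rows):
parts.yr | parts.rank | sales.yr
5 | 3 | 5

== RESULT ==
parts.yr | parts.rank | sales.yr
5 | 3 | 5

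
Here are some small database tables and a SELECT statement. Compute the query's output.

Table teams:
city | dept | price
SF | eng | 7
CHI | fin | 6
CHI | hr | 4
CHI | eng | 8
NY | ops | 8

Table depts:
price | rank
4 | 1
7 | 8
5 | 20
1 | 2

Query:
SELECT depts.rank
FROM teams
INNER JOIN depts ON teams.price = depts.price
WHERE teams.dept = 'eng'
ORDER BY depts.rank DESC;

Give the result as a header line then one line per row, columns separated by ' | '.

== RESULT ==
depts.rank
8

Derivation:
After JOIN depts (2 rows):
teams.city | teams.dept | teams.price | depts.price | depts.rank
SF | eng | 7 | 7 | 8
CHI | hr | 4 | 4 | 1
After WHERE (1 rows):
teams.city | teams.dept | teams.price | depts.price | depts.rank
SF | eng | 7 | 7 | 8
After SELECT (1 rows):
depts.rank
8
After ORDER BY (1 rows):
depts.rank
8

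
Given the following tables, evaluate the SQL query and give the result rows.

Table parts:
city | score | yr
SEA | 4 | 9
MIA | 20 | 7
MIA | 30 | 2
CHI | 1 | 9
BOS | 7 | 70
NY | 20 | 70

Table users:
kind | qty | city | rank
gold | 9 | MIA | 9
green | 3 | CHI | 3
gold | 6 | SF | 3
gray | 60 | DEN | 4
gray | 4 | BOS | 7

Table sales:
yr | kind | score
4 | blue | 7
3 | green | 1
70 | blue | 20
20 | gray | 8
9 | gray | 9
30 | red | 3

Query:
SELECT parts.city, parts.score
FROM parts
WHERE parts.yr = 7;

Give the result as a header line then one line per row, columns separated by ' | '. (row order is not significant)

After WHERE (1 rows):
parts.city | parts.score | parts.yr
MIA | 20 | 7
After SELECT (1 rows):
parts.city | parts.score
MIA | 20

== RESULT ==
parts.city | parts.score
MIA | 20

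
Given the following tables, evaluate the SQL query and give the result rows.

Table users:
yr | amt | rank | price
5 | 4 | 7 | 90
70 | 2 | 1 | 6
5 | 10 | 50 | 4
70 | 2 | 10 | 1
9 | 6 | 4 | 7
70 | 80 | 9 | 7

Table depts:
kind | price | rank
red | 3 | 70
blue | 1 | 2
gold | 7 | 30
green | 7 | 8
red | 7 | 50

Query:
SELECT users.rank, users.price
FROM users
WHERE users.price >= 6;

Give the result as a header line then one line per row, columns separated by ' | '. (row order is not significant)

== RESULT ==
users.rank | users.price
7 | 90
1 | 6
4 | 7
9 | 7

Derivation:
After WHERE (4 rows):
users.yr | users.amt | users.rank | users.price
5 | 4 | 7 | 90
70 | 2 | 1 | 6
9 | 6 | 4 | 7
70 | 80 | 9 | 7
After SELECT (4 rows):
users.rank | users.price
7 | 90
1 | 6
4 | 7
9 | 7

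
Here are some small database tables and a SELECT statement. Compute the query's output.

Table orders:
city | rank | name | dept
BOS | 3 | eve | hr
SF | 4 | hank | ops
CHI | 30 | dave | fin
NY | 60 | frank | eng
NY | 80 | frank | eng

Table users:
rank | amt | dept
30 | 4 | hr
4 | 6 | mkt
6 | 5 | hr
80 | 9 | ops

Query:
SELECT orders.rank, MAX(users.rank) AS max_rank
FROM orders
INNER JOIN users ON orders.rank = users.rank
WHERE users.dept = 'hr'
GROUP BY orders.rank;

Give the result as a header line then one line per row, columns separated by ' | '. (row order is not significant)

After JOIN users (3 rows):
orders.city | orders.rank | orders.name | orders.dept | users.rank | users.amt | users.dept
SF | 4 | hank | ops | 4 | 6 | mkt
CHI | 30 | dave | fin | 30 | 4 | hr
NY | 80 | frank | eng | 80 | 9 | ops
After WHERE (1 rows):
orders.city | orders.rank | orders.name | orders.dept | users.rank | users.amt | users.dept
CHI | 30 | dave | fin | 30 | 4 | hr
After GROUP BY (1 rows):
orders.rank | max_rank
30 | 30

== RESULT ==
orders.rank | max_rank
30 | 30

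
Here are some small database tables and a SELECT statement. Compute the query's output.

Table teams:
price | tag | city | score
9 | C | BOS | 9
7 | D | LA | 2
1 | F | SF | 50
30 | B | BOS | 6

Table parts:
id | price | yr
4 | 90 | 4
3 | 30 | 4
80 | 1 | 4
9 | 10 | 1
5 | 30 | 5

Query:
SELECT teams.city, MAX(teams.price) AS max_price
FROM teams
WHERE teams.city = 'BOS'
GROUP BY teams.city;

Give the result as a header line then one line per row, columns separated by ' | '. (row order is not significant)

== RESULT ==
teams.city | max_price
BOS | 30

Derivation:
After WHERE (2 rows):
teams.price | teams.tag | teams.city | teams.score
9 | C | BOS | 9
30 | B | BOS | 6
After GROUP BY (1 rows):
teams.city | max_price
BOS | 30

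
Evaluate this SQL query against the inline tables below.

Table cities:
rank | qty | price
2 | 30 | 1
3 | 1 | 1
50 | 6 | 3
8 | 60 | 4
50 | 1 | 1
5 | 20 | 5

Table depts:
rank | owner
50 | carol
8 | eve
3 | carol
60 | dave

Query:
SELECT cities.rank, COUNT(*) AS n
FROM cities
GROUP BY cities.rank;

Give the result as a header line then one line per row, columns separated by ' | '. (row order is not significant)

== RESULT ==
cities.rank | n
2 | 1
3 | 1
50 | 2
8 | 1
5 | 1

Derivation:
After GROUP BY (5 rows):
cities.rank | n
2 | 1
3 | 1
50 | 2
8 | 1
5 | 1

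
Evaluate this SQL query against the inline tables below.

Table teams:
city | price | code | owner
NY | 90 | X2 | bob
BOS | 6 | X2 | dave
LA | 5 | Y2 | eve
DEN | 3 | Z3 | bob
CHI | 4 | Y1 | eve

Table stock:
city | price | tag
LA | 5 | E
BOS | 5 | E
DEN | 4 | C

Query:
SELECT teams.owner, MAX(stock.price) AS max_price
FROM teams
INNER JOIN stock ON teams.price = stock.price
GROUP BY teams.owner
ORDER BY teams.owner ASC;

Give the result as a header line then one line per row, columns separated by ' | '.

== RESULT ==
teams.owner | max_price
eve | 5

Derivation:
After JOIN stock (3 rows):
teams.city | teams.price | teams.code | teams.owner | stock.city | stock.price | stock.tag
LA | 5 | Y2 | eve | LA | 5 | E
LA | 5 | Y2 | eve | BOS | 5 | E
CHI | 4 | Y1 | eve | DEN | 4 | C
After GROUP BY (1 rows):
teams.owner | max_price
eve | 5
After ORDER BY (1 rows):
teams.owner | max_price
eve | 5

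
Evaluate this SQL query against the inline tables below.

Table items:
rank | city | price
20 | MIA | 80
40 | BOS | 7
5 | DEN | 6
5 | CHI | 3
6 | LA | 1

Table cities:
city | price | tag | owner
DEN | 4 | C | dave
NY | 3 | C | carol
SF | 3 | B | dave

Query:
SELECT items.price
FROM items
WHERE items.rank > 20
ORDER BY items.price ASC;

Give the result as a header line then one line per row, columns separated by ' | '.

== RESULT ==
items.price
7

Derivation:
After WHERE (1 rows):
items.rank | items.city | items.price
40 | BOS | 7
After SELECT (1 rows):
items.price
7
After ORDER BY (1 rows):
items.price
7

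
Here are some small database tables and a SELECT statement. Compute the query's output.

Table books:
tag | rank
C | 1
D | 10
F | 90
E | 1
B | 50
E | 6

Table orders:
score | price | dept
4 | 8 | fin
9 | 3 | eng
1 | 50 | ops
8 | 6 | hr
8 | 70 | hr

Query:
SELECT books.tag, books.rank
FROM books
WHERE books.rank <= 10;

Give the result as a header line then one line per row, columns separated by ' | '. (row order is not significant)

After WHERE (4 rows):
books.tag | books.rank
C | 1
D | 10
E | 1
E | 6
After SELECT (4 rows):
books.tag | books.rank
C | 1
D | 10
E | 1
E | 6

== RESULT ==
books.tag | books.rank
C | 1
D | 10
E | 1
E | 6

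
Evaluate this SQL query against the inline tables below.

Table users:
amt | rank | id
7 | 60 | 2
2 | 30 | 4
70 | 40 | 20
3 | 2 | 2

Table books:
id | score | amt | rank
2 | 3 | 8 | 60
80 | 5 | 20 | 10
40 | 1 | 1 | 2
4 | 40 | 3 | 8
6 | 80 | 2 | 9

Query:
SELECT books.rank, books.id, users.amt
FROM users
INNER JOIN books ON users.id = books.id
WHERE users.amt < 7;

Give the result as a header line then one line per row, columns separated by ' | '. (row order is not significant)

After JOIN books (3 rows):
users.amt | users.rank | users.id | books.id | books.score | books.amt | books.rank
7 | 60 | 2 | 2 | 3 | 8 | 60
2 | 30 | 4 | 4 | 40 | 3 | 8
3 | 2 | 2 | 2 | 3 | 8 | 60
After WHERE (2 rows):
users.amt | users.rank | users.id | books.id | books.score | books.amt | books.rank
2 | 30 | 4 | 4 | 40 | 3 | 8
3 | 2 | 2 | 2 | 3 | 8 | 60
After SELECT (2 rows):
books.rank | books.id | users.amt
8 | 4 | 2
60 | 2 | 3

== RESULT ==
books.rank | books.id | users.amt
8 | 4 | 2
60 | 2 | 3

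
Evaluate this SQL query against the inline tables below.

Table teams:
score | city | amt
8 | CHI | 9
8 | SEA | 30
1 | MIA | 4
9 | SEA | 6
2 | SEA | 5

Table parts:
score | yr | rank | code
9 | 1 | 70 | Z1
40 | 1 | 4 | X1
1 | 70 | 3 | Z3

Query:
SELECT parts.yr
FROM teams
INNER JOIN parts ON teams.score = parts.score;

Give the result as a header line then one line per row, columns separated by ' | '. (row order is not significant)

After JOIN parts (2 rows):
teams.score | teams.city | teams.amt | parts.score | parts.yr | parts.rank | parts.code
1 | MIA | 4 | 1 | 70 | 3 | Z3
9 | SEA | 6 | 9 | 1 | 70 | Z1
After SELECT (2 rows):
parts.yr
70
1

== RESULT ==
parts.yr
70
1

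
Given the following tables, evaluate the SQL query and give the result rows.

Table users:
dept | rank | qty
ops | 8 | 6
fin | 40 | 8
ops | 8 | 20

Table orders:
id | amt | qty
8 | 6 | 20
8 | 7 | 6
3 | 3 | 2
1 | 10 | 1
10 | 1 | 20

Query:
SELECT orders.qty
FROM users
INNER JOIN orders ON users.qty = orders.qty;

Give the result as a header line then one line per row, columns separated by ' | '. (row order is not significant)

== RESULT ==
orders.qty
6
20
20

Derivation:
After JOIN orders (3 rows):
users.dept | users.rank | users.qty | orders.id | orders.amt | orders.qty
ops | 8 | 6 | 8 | 7 | 6
ops | 8 | 20 | 8 | 6 | 20
ops | 8 | 20 | 10 | 1 | 20
After SELECT (3 rows):
orders.qty
6
20
20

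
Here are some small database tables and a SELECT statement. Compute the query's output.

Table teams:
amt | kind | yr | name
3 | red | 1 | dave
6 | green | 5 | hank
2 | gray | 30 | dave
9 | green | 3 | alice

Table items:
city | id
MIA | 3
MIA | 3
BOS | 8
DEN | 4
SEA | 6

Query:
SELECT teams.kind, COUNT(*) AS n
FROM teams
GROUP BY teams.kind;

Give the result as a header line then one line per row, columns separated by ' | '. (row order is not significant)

After GROUP BY (3 rows):
teams.kind | n
red | 1
green | 2
gray | 1

== RESULT ==
teams.kind | n
red | 1
green | 2
gray | 1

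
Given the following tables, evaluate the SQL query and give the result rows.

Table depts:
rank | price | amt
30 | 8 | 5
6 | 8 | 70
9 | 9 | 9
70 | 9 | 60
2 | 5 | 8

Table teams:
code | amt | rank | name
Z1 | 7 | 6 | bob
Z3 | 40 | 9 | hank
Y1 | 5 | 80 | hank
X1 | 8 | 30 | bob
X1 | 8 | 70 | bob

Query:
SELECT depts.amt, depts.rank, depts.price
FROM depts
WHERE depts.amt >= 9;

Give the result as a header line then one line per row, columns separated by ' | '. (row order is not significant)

After WHERE (3 rows):
depts.rank | depts.price | depts.amt
6 | 8 | 70
9 | 9 | 9
70 | 9 | 60
After SELECT (3 rows):
depts.amt | depts.rank | depts.price
70 | 6 | 8
9 | 9 | 9
60 | 70 | 9

== RESULT ==
depts.amt | depts.rank | depts.price
70 | 6 | 8
9 | 9 | 9
60 | 70 | 9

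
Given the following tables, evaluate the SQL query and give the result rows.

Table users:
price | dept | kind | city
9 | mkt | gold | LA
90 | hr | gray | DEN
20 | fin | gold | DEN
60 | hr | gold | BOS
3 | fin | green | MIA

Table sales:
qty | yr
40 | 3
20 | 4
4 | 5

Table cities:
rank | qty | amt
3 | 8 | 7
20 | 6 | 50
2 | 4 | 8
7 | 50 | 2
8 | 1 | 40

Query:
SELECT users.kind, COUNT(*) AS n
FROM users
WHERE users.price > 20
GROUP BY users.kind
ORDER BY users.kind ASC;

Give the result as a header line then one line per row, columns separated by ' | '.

== RESULT ==
users.kind | n
gold | 1
gray | 1

Derivation:
After WHERE (2 rows):
users.price | users.dept | users.kind | users.city
90 | hr | gray | DEN
60 | hr | gold | BOS
After GROUP BY (2 rows):
users.kind | n
gray | 1
gold | 1
After ORDER BY (2 rows):
users.kind | n
gold | 1
gray | 1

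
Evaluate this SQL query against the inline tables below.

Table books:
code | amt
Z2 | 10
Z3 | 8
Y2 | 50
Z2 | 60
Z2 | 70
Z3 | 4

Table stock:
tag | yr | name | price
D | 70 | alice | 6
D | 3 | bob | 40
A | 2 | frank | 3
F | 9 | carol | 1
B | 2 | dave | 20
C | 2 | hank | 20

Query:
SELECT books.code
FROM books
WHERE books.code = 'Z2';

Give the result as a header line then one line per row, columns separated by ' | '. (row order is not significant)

== RESULT ==
books.code
Z2
Z2
Z2

Derivation:
After WHERE (3 rows):
books.code | books.amt
Z2 | 10
Z2 | 60
Z2 | 70
After SELECT (3 rows):
books.code
Z2
Z2
Z2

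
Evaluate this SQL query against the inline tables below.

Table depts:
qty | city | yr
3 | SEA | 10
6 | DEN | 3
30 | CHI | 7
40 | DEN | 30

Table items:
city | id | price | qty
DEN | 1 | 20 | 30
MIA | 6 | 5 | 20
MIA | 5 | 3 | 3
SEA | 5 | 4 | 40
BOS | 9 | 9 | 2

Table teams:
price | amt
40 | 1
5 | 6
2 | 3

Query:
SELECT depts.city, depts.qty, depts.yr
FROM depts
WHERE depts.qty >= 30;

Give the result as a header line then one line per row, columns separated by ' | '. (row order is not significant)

== RESULT ==
depts.city | depts.qty | depts.yr
CHI | 30 | 7
DEN | 40 | 30

Derivation:
After WHERE (2 rows):
depts.qty | depts.city | depts.yr
30 | CHI | 7
40 | DEN | 30
After SELECT (2 rows):
depts.city | depts.qty | depts.yr
CHI | 30 | 7
DEN | 40 | 30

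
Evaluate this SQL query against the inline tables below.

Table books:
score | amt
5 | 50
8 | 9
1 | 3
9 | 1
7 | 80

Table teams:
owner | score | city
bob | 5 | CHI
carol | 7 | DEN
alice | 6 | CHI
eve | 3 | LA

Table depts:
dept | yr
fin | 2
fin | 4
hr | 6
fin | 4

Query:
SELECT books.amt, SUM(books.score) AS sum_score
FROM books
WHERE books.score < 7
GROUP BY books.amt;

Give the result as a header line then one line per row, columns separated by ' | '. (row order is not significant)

After WHERE (2 rows):
books.score | books.amt
5 | 50
1 | 3
After GROUP BY (2 rows):
books.amt | sum_score
50 | 5
3 | 1

== RESULT ==
books.amt | sum_score
50 | 5
3 | 1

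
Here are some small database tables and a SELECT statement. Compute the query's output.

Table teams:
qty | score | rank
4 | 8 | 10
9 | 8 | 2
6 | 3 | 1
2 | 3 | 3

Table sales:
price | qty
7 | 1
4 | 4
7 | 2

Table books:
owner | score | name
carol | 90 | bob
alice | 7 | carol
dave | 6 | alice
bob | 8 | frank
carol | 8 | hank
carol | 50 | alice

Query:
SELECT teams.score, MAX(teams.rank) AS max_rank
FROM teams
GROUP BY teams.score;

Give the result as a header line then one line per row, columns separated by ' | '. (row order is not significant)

== RESULT ==
teams.score | max_rank
8 | 10
3 | 3

Derivation:
After GROUP BY (2 rows):
teams.score | max_rank
8 | 10
3 | 3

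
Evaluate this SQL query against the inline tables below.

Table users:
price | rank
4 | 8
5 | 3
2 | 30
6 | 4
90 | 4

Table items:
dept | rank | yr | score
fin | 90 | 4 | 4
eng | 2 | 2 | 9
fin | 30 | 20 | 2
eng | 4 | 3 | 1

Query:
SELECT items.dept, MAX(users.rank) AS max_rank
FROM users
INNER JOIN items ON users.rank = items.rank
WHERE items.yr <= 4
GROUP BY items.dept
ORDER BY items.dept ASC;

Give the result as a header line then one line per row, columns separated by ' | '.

== RESULT ==
items.dept | max_rank
eng | 4

Derivation:
After JOIN items (3 rows):
users.price | users.rank | items.dept | items.rank | items.yr | items.score
2 | 30 | fin | 30 | 20 | 2
6 | 4 | eng | 4 | 3 | 1
90 | 4 | eng | 4 | 3 | 1
After WHERE (2 rows):
users.price | users.rank | items.dept | items.rank | items.yr | items.score
6 | 4 | eng | 4 | 3 | 1
90 | 4 | eng | 4 | 3 | 1
After GROUP BY (1 rows):
items.dept | max_rank
eng | 4
After ORDER BY (1 rows):
items.dept | max_rank
eng | 4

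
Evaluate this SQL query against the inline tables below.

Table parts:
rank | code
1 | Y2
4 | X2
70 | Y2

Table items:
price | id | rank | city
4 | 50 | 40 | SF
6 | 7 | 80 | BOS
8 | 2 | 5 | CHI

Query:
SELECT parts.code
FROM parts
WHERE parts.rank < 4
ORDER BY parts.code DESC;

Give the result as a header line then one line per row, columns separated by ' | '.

== RESULT ==
parts.code
Y2

Derivation:
After WHERE (1 rows):
parts.rank | parts.code
1 | Y2
After SELECT (1 rows):
parts.code
Y2
After ORDER BY (1 rows):
parts.code
Y2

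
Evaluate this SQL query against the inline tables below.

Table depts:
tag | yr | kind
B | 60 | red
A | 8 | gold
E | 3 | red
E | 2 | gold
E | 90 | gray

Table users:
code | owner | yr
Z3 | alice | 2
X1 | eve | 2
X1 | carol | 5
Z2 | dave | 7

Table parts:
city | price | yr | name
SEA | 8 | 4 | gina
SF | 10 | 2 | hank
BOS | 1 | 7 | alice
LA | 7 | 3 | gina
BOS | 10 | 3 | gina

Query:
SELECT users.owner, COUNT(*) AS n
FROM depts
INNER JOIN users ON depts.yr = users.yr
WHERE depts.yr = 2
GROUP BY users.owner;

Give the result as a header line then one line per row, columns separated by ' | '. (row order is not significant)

After JOIN users (2 rows):
depts.tag | depts.yr | depts.kind | users.code | users.owner | users.yr
E | 2 | gold | Z3 | alice | 2
E | 2 | gold | X1 | eve | 2
After WHERE (2 rows):
depts.tag | depts.yr | depts.kind | users.code | users.owner | users.yr
E | 2 | gold | Z3 | alice | 2
E | 2 | gold | X1 | eve | 2
After GROUP BY (2 rows):
users.owner | n
alice | 1
eve | 1

== RESULT ==
users.owner | n
alice | 1
eve | 1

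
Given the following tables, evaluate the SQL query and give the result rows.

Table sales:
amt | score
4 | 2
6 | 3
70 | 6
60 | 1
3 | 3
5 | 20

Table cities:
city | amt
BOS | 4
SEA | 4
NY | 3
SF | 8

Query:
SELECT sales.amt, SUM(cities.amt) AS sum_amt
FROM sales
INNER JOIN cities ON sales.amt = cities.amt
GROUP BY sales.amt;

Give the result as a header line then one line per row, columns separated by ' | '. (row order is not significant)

== RESULT ==
sales.amt | sum_amt
4 | 8
3 | 3

Derivation:
After JOIN cities (3 rows):
sales.amt | sales.score | cities.city | cities.amt
4 | 2 | BOS | 4
4 | 2 | SEA | 4
3 | 3 | NY | 3
After GROUP BY (2 rows):
sales.amt | sum_amt
4 | 8
3 | 3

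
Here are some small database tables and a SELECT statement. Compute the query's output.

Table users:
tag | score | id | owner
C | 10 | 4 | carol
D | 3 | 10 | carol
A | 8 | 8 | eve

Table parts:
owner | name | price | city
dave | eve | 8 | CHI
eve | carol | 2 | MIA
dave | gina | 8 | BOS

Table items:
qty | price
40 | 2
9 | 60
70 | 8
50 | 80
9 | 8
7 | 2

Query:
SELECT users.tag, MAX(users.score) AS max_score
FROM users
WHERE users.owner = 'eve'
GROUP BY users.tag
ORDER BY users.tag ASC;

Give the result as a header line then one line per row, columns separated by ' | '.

== RESULT ==
users.tag | max_score
A | 8

Derivation:
After WHERE (1 rows):
users.tag | users.score | users.id | users.owner
A | 8 | 8 | eve
After GROUP BY (1 rows):
users.tag | max_score
A | 8
After ORDER BY (1 rows):
users.tag | max_score
A | 8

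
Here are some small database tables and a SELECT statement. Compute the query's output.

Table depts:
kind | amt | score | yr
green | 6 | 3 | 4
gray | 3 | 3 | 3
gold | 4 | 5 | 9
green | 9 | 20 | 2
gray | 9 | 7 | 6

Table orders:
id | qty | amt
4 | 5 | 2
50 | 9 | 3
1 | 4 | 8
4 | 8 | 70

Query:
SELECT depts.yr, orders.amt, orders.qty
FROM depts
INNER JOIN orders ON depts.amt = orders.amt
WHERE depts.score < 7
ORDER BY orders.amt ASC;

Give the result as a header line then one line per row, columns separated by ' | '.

After JOIN orders (1 rows):
depts.kind | depts.amt | depts.score | depts.yr | orders.id | orders.qty | orders.amt
gray | 3 | 3 | 3 | 50 | 9 | 3
After WHERE (1 rows):
depts.kind | depts.amt | depts.score | depts.yr | orders.id | orders.qty | orders.amt
gray | 3 | 3 | 3 | 50 | 9 | 3
After SELECT (1 rows):
depts.yr | orders.amt | orders.qty
3 | 3 | 9
After ORDER BY (1 rows):
depts.yr | orders.amt | orders.qty
3 | 3 | 9

== RESULT ==
depts.yr | orders.amt | orders.qty
3 | 3 | 9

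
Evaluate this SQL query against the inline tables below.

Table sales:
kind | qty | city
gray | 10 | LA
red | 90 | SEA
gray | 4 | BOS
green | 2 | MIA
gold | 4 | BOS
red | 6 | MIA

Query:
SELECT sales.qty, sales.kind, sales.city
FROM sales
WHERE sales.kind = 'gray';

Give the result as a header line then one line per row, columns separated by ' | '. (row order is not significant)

After WHERE (2 rows):
sales.kind | sales.qty | sales.city
gray | 10 | LA
gray | 4 | BOS
After SELECT (2 rows):
sales.qty | sales.kind | sales.city
10 | gray | LA
4 | gray | BOS

== RESULT ==
sales.qty | sales.kind | sales.city
10 | gray | LA
4 | gray | BOS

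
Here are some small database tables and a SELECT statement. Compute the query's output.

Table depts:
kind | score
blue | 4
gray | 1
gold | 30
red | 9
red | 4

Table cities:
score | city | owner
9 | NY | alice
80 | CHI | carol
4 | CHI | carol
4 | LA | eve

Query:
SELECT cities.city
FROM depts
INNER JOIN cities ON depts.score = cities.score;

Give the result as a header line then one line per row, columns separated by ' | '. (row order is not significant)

== RESULT ==
cities.city
CHI
LA
NY
CHI
LA

Derivation:
After JOIN cities (5 rows):
depts.kind | depts.score | cities.score | cities.city | cities.owner
blue | 4 | 4 | CHI | carol
blue | 4 | 4 | LA | eve
red | 9 | 9 | NY | alice
red | 4 | 4 | CHI | carol
red | 4 | 4 | LA | eve
After SELECT (5 rows):
cities.city
CHI
LA
NY
CHI
LA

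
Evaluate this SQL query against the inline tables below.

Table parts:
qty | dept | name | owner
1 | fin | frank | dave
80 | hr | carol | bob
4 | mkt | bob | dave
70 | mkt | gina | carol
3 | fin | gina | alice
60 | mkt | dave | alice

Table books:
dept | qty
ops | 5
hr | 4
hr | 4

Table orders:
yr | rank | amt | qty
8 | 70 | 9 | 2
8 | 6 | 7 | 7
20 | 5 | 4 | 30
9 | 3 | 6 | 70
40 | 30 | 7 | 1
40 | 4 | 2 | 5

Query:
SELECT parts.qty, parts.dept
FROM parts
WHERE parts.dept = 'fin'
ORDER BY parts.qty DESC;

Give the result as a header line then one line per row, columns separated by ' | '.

== RESULT ==
parts.qty | parts.dept
3 | fin
1 | fin

Derivation:
After WHERE (2 rows):
parts.qty | parts.dept | parts.name | parts.owner
1 | fin | frank | dave
3 | fin | gina | alice
After SELECT (2 rows):
parts.qty | parts.dept
1 | fin
3 | fin
After ORDER BY (2 rows):
parts.qty | parts.dept
3 | fin
1 | fin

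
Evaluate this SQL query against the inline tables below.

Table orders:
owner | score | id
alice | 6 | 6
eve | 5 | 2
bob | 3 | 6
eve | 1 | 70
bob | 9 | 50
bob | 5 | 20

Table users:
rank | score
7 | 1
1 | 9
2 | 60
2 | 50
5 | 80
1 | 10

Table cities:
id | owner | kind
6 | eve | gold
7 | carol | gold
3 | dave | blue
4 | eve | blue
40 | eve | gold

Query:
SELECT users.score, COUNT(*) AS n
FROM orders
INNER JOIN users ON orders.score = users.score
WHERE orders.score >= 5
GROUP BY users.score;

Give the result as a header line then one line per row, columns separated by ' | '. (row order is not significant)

After JOIN users (2 rows):
orders.owner | orders.score | orders.id | users.rank | users.score
eve | 1 | 70 | 7 | 1
bob | 9 | 50 | 1 | 9
After WHERE (1 rows):
orders.owner | orders.score | orders.id | users.rank | users.score
bob | 9 | 50 | 1 | 9
After GROUP BY (1 rows):
users.score | n
9 | 1

== RESULT ==
users.score | n
9 | 1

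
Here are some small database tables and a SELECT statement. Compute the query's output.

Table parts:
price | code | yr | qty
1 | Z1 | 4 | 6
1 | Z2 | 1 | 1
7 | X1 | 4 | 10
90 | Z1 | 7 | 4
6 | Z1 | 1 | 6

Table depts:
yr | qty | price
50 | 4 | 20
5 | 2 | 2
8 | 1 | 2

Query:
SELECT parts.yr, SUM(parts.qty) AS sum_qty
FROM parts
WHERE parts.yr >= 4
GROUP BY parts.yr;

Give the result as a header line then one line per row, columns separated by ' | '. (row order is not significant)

== RESULT ==
parts.yr | sum_qty
4 | 16
7 | 4

Derivation:
After WHERE (3 rows):
parts.price | parts.code | parts.yr | parts.qty
1 | Z1 | 4 | 6
7 | X1 | 4 | 10
90 | Z1 | 7 | 4
After GROUP BY (2 rows):
parts.yr | sum_qty
4 | 16
7 | 4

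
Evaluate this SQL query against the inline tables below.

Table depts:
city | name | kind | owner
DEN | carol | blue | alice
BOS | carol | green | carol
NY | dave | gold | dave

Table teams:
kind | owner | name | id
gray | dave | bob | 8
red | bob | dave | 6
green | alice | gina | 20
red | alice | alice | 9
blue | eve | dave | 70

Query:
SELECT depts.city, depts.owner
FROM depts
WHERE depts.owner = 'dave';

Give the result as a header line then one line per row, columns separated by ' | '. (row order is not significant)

== RESULT ==
depts.city | depts.owner
NY | dave

Derivation:
After WHERE (1 rows):
depts.city | depts.name | depts.kind | depts.owner
NY | dave | gold | dave
After SELECT (1 rows):
depts.city | depts.owner
NY | dave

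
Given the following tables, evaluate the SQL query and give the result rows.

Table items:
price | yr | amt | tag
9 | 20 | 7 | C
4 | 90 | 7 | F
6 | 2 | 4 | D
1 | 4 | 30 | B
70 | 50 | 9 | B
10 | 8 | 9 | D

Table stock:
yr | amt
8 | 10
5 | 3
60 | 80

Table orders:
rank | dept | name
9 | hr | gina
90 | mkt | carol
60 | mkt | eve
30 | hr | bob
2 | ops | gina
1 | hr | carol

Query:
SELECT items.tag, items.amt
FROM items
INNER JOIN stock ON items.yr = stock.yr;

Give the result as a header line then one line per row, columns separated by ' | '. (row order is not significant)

== RESULT ==
items.tag | items.amt
D | 9

Derivation:
After JOIN stock (1 rows):
items.price | items.yr | items.amt | items.tag | stock.yr | stock.amt
10 | 8 | 9 | D | 8 | 10
After SELECT (1 rows):
items.tag | items.amt
D | 9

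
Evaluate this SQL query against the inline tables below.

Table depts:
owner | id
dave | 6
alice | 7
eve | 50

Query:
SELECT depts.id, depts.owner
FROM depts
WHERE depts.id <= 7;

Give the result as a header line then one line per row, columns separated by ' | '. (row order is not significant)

== RESULT ==
depts.id | depts.owner
6 | dave
7 | alice

Derivation:
After WHERE (2 rows):
depts.owner | depts.id
dave | 6
alice | 7
After SELECT (2 rows):
depts.id | depts.owner
6 | dave
7 | alice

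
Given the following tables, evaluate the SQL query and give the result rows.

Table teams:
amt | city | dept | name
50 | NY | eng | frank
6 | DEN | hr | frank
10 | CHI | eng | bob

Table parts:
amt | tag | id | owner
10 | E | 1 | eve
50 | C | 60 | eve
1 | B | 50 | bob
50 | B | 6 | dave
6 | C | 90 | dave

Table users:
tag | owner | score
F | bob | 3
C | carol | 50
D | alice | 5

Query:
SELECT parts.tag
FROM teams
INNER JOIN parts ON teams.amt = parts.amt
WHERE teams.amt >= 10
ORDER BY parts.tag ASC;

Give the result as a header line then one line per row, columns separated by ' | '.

After JOIN parts (4 rows):
teams.amt | teams.city | teams.dept | teams.name | parts.amt | parts.tag | parts.id | parts.owner
50 | NY | eng | frank | 50 | C | 60 | eve
50 | NY | eng | frank | 50 | B | 6 | dave
6 | DEN | hr | frank | 6 | C | 90 | dave
10 | CHI | eng | bob | 10 | E | 1 | eve
After WHERE (3 rows):
teams.amt | teams.city | teams.dept | teams.name | parts.amt | parts.tag | parts.id | parts.owner
50 | NY | eng | frank | 50 | C | 60 | eve
50 | NY | eng | frank | 50 | B | 6 | dave
10 | CHI | eng | bob | 10 | E | 1 | eve
After SELECT (3 rows):
parts.tag
C
B
E
After ORDER BY (3 rows):
parts.tag
B
C
E

== RESULT ==
parts.tag
B
C
E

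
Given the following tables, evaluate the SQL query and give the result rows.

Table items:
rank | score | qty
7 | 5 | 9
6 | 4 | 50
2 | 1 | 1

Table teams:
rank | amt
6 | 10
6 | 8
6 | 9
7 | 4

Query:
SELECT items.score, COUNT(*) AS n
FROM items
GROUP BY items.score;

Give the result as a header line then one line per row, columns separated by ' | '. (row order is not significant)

== RESULT ==
items.score | n
5 | 1
4 | 1
1 | 1

Derivation:
After GROUP BY (3 rows):
items.score | n
5 | 1
4 | 1
1 | 1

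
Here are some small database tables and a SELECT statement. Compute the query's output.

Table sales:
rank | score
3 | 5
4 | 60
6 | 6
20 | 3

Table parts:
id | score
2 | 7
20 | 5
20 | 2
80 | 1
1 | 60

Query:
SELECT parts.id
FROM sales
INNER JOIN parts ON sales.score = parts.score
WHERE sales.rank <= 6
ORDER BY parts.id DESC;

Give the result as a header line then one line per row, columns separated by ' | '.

After JOIN parts (2 rows):
sales.rank | sales.score | parts.id | parts.score
3 | 5 | 20 | 5
4 | 60 | 1 | 60
After WHERE (2 rows):
sales.rank | sales.score | parts.id | parts.score
3 | 5 | 20 | 5
4 | 60 | 1 | 60
After SELECT (2 rows):
parts.id
20
1
After ORDER BY (2 rows):
parts.id
20
1

== RESULT ==
parts.id
20
1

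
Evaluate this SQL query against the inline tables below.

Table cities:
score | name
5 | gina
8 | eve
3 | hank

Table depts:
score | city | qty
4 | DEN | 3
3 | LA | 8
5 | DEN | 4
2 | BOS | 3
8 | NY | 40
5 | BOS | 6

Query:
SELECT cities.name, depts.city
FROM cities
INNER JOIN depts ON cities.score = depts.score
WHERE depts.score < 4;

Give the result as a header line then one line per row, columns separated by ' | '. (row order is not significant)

== RESULT ==
cities.name | depts.city
hank | LA

Derivation:
After JOIN depts (4 rows):
cities.score | cities.name | depts.score | depts.city | depts.qty
5 | gina | 5 | DEN | 4
5 | gina | 5 | BOS | 6
8 | eve | 8 | NY | 40
3 | hank | 3 | LA | 8
After WHERE (1 rows):
cities.score | cities.name | depts.score | depts.city | depts.qty
3 | hank | 3 | LA | 8
After SELECT (1 rows):
cities.name | depts.city
hank | LA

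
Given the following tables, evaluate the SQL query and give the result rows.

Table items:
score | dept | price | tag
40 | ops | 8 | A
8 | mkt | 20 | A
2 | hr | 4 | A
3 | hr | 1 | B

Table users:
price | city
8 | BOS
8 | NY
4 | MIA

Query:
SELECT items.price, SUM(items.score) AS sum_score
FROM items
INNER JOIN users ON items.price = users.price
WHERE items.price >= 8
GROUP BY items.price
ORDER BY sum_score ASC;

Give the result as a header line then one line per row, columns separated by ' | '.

== RESULT ==
items.price | sum_score
8 | 80

Derivation:
After JOIN users (3 rows):
items.score | items.dept | items.price | items.tag | users.price | users.city
40 | ops | 8 | A | 8 | BOS
40 | ops | 8 | A | 8 | NY
2 | hr | 4 | A | 4 | MIA
After WHERE (2 rows):
items.score | items.dept | items.price | items.tag | users.price | users.city
40 | ops | 8 | A | 8 | BOS
40 | ops | 8 | A | 8 | NY
After GROUP BY (1 rows):
items.price | sum_score
8 | 80
After ORDER BY (1 rows):
items.price | sum_score
8 | 80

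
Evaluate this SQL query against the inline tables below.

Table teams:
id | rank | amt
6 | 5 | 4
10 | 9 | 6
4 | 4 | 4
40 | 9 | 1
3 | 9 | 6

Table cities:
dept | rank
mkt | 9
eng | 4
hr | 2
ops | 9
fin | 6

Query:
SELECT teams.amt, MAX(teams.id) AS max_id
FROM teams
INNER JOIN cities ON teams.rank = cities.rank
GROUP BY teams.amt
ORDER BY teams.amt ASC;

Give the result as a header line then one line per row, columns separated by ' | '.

After JOIN cities (7 rows):
teams.id | teams.rank | teams.amt | cities.dept | cities.rank
10 | 9 | 6 | mkt | 9
10 | 9 | 6 | ops | 9
4 | 4 | 4 | eng | 4
40 | 9 | 1 | mkt | 9
40 | 9 | 1 | ops | 9
3 | 9 | 6 | mkt | 9
3 | 9 | 6 | ops | 9
After GROUP BY (3 rows):
teams.amt | max_id
6 | 10
4 | 4
1 | 40
After ORDER BY (3 rows):
teams.amt | max_id
1 | 40
4 | 4
6 | 10

== RESULT ==
teams.amt | max_id
1 | 40
4 | 4
6 | 10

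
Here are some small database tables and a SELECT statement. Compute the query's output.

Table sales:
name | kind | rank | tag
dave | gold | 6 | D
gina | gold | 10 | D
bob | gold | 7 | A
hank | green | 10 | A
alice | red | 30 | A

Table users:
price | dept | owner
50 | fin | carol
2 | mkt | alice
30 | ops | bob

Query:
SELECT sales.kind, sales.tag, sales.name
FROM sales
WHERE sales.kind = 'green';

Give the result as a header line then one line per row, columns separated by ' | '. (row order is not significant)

After WHERE (1 rows):
sales.name | sales.kind | sales.rank | sales.tag
hank | green | 10 | A
After SELECT (1 rows):
sales.kind | sales.tag | sales.name
green | A | hank

== RESULT ==
sales.kind | sales.tag | sales.name
green | A | hank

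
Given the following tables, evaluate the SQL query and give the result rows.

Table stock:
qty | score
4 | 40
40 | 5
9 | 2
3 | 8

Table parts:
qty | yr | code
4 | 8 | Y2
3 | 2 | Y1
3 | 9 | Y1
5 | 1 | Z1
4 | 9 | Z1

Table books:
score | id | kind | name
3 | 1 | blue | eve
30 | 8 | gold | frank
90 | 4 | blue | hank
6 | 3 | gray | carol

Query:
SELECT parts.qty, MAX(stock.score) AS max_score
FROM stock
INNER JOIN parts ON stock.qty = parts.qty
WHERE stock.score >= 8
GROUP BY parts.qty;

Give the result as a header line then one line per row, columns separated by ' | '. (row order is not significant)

After JOIN parts (4 rows):
stock.qty | stock.score | parts.qty | parts.yr | parts.code
4 | 40 | 4 | 8 | Y2
4 | 40 | 4 | 9 | Z1
3 | 8 | 3 | 2 | Y1
3 | 8 | 3 | 9 | Y1
After WHERE (4 rows):
stock.qty | stock.score | parts.qty | parts.yr | parts.code
4 | 40 | 4 | 8 | Y2
4 | 40 | 4 | 9 | Z1
3 | 8 | 3 | 2 | Y1
3 | 8 | 3 | 9 | Y1
After GROUP BY (2 rows):
parts.qty | max_score
4 | 40
3 | 8

== RESULT ==
parts.qty | max_score
4 | 40
3 | 8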